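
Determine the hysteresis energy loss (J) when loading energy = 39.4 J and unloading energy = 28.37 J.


Hysteresis loss = loading - unloading
= 39.4 - 28.37
= 11.03 J

11.03 J


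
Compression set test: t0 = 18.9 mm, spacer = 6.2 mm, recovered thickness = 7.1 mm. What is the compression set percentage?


CS = (t0 - recovered) / (t0 - ts) * 100
= (18.9 - 7.1) / (18.9 - 6.2) * 100
= 11.8 / 12.7 * 100
= 92.9%

92.9%


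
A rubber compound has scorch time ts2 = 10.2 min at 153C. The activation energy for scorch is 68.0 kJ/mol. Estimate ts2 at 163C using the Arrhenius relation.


Convert temperatures: T1 = 153 + 273.15 = 426.15 K, T2 = 163 + 273.15 = 436.15 K
ts2_new = 10.2 * exp(68000 / 8.314 * (1/436.15 - 1/426.15))
1/T2 - 1/T1 = -5.3802e-05
ts2_new = 6.57 min

6.57 min


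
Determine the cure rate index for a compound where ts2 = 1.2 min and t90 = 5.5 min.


CRI = 100 / (t90 - ts2)
= 100 / (5.5 - 1.2)
= 100 / 4.3
= 23.26 min^-1

23.26 min^-1


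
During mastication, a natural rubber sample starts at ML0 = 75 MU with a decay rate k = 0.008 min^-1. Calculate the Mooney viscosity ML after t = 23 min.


ML = ML0 * exp(-k * t)
ML = 75 * exp(-0.008 * 23)
ML = 75 * 0.8319
ML = 62.4 MU

62.4 MU


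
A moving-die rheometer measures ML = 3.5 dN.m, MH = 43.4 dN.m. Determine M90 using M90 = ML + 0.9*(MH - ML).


M90 = ML + 0.9 * (MH - ML)
M90 = 3.5 + 0.9 * (43.4 - 3.5)
M90 = 3.5 + 0.9 * 39.9
M90 = 39.41 dN.m

39.41 dN.m


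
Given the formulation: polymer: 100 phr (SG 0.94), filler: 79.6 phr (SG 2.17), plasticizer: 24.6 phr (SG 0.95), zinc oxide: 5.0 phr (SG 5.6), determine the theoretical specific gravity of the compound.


Sum of weights = 209.2
Volume contributions:
  polymer: 100/0.94 = 106.3830
  filler: 79.6/2.17 = 36.6820
  plasticizer: 24.6/0.95 = 25.8947
  zinc oxide: 5.0/5.6 = 0.8929
Sum of volumes = 169.8526
SG = 209.2 / 169.8526 = 1.232

SG = 1.232


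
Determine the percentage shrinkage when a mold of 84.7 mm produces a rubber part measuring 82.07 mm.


Shrinkage = (mold - part) / mold * 100
= (84.7 - 82.07) / 84.7 * 100
= 2.63 / 84.7 * 100
= 3.11%

3.11%


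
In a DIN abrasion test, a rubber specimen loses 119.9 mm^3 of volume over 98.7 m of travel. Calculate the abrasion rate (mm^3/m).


Rate = volume_loss / distance
= 119.9 / 98.7
= 1.215 mm^3/m

1.215 mm^3/m


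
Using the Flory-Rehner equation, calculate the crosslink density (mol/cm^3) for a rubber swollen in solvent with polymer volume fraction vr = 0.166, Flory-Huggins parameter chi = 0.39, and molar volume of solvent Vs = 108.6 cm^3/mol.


ln(1 - vr) = ln(1 - 0.166) = -0.1815
Numerator = -((-0.1815) + 0.166 + 0.39 * 0.166^2) = 0.0048
Denominator = 108.6 * (0.166^(1/3) - 0.166/2) = 50.6713
nu = 0.0048 / 50.6713 = 9.4236e-05 mol/cm^3

9.4236e-05 mol/cm^3


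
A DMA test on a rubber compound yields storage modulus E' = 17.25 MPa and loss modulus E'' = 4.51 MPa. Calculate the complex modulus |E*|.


|E*| = sqrt(E'^2 + E''^2)
= sqrt(17.25^2 + 4.51^2)
= sqrt(297.5625 + 20.3401)
= 17.83 MPa

17.83 MPa


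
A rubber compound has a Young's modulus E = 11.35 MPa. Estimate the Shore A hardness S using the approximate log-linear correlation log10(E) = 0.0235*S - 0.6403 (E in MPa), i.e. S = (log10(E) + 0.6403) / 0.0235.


log10(E) = 0.0235*S - 0.6403  =>  S = (log10(E) + 0.6403) / 0.0235
log10(11.35) = 1.054996
S = (1.054996 + 0.6403) / 0.0235 = 1.695296 / 0.0235
S = 72.1

Shore A = 72.1


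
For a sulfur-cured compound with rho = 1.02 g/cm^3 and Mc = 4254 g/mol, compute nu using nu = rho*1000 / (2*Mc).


nu = rho * 1000 / (2 * Mc)
nu = 1.02 * 1000 / (2 * 4254)
nu = 1020.0 / 8508
nu = 0.1199 mol/L

0.1199 mol/L


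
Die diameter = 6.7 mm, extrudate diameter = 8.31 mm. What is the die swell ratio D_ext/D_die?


Die swell ratio = D_extrudate / D_die
= 8.31 / 6.7
= 1.24

Die swell = 1.24


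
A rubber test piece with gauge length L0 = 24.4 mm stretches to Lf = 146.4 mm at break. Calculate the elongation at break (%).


Elongation = (Lf - L0) / L0 * 100
= (146.4 - 24.4) / 24.4 * 100
= 122.0 / 24.4 * 100
= 500.0%

500.0%


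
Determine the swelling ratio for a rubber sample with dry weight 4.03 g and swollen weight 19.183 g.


Q = W_swollen / W_dry
Q = 19.183 / 4.03
Q = 4.76

Q = 4.76


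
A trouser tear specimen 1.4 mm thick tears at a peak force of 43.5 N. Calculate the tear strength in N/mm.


Tear strength = force / thickness
= 43.5 / 1.4
= 31.07 N/mm

31.07 N/mm


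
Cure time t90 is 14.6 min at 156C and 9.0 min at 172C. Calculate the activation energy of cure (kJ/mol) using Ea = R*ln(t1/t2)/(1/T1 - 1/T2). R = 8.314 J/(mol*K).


T1 = 429.15 K, T2 = 445.15 K
1/T1 - 1/T2 = 8.3754e-05
ln(t1/t2) = ln(14.6/9.0) = 0.4838
Ea = 8.314 * 0.4838 / 8.3754e-05 = 48025.1422 J/mol
Ea = 48.03 kJ/mol

48.03 kJ/mol


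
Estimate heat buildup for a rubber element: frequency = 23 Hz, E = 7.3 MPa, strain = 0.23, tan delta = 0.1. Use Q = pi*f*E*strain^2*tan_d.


Q = pi * f * E * strain^2 * tan_d
= pi * 23 * 7.3 * 0.23^2 * 0.1
= pi * 23 * 7.3 * 0.0529 * 0.1
= 2.7903

Q = 2.7903


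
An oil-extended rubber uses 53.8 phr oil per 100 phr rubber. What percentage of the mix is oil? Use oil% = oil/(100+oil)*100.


Oil % = oil / (100 + oil) * 100
= 53.8 / (100 + 53.8) * 100
= 53.8 / 153.8 * 100
= 34.98%

34.98%


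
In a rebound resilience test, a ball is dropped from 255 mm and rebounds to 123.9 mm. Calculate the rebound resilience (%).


Resilience = h_rebound / h_drop * 100
= 123.9 / 255 * 100
= 48.6%

48.6%


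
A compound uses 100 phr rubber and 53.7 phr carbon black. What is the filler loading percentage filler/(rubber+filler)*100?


Filler % = filler / (rubber + filler) * 100
= 53.7 / (100 + 53.7) * 100
= 53.7 / 153.7 * 100
= 34.94%

34.94%


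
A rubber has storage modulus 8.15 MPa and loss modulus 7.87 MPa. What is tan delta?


tan delta = E'' / E'
= 7.87 / 8.15
= 0.9656

tan delta = 0.9656


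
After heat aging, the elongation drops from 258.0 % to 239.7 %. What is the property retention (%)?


Retention = aged / original * 100
= 239.7 / 258.0 * 100
= 92.9%

92.9%


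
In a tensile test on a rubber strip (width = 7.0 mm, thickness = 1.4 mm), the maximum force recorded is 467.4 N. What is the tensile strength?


Area = width * thickness = 7.0 * 1.4 = 9.8 mm^2
TS = force / area = 467.4 / 9.8 = 47.69 MPa

47.69 MPa


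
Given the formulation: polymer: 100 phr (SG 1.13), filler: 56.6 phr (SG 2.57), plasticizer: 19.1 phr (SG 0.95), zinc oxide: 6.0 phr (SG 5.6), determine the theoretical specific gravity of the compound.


Sum of weights = 181.7
Volume contributions:
  polymer: 100/1.13 = 88.4956
  filler: 56.6/2.57 = 22.0233
  plasticizer: 19.1/0.95 = 20.1053
  zinc oxide: 6.0/5.6 = 1.0714
Sum of volumes = 131.6956
SG = 181.7 / 131.6956 = 1.38

SG = 1.38


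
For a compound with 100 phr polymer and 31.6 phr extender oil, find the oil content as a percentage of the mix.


Oil % = oil / (100 + oil) * 100
= 31.6 / (100 + 31.6) * 100
= 31.6 / 131.6 * 100
= 24.01%

24.01%


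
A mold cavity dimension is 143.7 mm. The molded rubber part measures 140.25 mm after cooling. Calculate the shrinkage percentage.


Shrinkage = (mold - part) / mold * 100
= (143.7 - 140.25) / 143.7 * 100
= 3.45 / 143.7 * 100
= 2.4%

2.4%


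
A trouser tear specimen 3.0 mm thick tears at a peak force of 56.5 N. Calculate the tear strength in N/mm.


Tear strength = force / thickness
= 56.5 / 3.0
= 18.83 N/mm

18.83 N/mm


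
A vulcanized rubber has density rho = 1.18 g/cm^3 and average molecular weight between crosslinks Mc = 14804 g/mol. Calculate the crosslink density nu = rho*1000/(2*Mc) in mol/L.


nu = rho * 1000 / (2 * Mc)
nu = 1.18 * 1000 / (2 * 14804)
nu = 1180.0 / 29608
nu = 0.0399 mol/L

0.0399 mol/L


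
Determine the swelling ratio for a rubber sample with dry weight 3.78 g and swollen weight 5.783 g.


Q = W_swollen / W_dry
Q = 5.783 / 3.78
Q = 1.53

Q = 1.53


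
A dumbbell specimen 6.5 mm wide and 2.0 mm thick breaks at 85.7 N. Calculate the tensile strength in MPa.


Area = width * thickness = 6.5 * 2.0 = 13.0 mm^2
TS = force / area = 85.7 / 13.0 = 6.59 MPa

6.59 MPa


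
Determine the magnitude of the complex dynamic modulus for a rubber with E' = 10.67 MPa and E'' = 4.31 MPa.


|E*| = sqrt(E'^2 + E''^2)
= sqrt(10.67^2 + 4.31^2)
= sqrt(113.8489 + 18.5761)
= 11.508 MPa

11.508 MPa


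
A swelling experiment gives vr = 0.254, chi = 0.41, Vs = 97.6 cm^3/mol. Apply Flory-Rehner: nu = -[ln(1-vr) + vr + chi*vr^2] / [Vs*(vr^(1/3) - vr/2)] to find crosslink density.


ln(1 - vr) = ln(1 - 0.254) = -0.2930
Numerator = -((-0.2930) + 0.254 + 0.41 * 0.254^2) = 0.0126
Denominator = 97.6 * (0.254^(1/3) - 0.254/2) = 49.4151
nu = 0.0126 / 49.4151 = 2.5454e-04 mol/cm^3

2.5454e-04 mol/cm^3


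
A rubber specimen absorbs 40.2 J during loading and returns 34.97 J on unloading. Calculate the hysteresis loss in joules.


Hysteresis loss = loading - unloading
= 40.2 - 34.97
= 5.23 J

5.23 J


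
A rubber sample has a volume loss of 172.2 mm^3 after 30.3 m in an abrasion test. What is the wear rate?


Rate = volume_loss / distance
= 172.2 / 30.3
= 5.683 mm^3/m

5.683 mm^3/m


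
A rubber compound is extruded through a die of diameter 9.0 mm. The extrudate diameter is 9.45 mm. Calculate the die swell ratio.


Die swell ratio = D_extrudate / D_die
= 9.45 / 9.0
= 1.05

Die swell = 1.05


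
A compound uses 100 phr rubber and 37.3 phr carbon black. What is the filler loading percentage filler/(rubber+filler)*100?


Filler % = filler / (rubber + filler) * 100
= 37.3 / (100 + 37.3) * 100
= 37.3 / 137.3 * 100
= 27.17%

27.17%


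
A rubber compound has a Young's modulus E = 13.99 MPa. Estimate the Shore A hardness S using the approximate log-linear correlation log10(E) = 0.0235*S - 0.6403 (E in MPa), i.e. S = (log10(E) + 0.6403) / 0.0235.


log10(E) = 0.0235*S - 0.6403  =>  S = (log10(E) + 0.6403) / 0.0235
log10(13.99) = 1.145818
S = (1.145818 + 0.6403) / 0.0235 = 1.786118 / 0.0235
S = 76.0

Shore A = 76.0


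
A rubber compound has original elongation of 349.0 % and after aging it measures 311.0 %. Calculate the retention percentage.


Retention = aged / original * 100
= 311.0 / 349.0 * 100
= 89.1%

89.1%


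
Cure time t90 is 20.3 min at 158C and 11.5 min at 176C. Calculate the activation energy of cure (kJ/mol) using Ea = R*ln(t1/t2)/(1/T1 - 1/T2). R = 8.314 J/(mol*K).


T1 = 431.15 K, T2 = 449.15 K
1/T1 - 1/T2 = 9.2951e-05
ln(t1/t2) = ln(20.3/11.5) = 0.5683
Ea = 8.314 * 0.5683 / 9.2951e-05 = 50829.3998 J/mol
Ea = 50.83 kJ/mol

50.83 kJ/mol


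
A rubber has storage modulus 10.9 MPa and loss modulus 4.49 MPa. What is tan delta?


tan delta = E'' / E'
= 4.49 / 10.9
= 0.4119

tan delta = 0.4119


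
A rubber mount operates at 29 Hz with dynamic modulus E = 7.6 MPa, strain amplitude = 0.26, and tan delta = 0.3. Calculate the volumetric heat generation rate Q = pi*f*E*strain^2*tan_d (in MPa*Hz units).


Q = pi * f * E * strain^2 * tan_d
= pi * 29 * 7.6 * 0.26^2 * 0.3
= pi * 29 * 7.6 * 0.0676 * 0.3
= 14.0420

Q = 14.0420


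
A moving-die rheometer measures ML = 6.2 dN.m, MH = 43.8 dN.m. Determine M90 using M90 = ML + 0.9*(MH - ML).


M90 = ML + 0.9 * (MH - ML)
M90 = 6.2 + 0.9 * (43.8 - 6.2)
M90 = 6.2 + 0.9 * 37.6
M90 = 40.04 dN.m

40.04 dN.m


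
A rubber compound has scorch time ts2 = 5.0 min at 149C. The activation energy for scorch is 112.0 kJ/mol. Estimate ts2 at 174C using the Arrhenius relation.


Convert temperatures: T1 = 149 + 273.15 = 422.15 K, T2 = 174 + 273.15 = 447.15 K
ts2_new = 5.0 * exp(112000 / 8.314 * (1/447.15 - 1/422.15))
1/T2 - 1/T1 = -1.3244e-04
ts2_new = 0.84 min

0.84 min


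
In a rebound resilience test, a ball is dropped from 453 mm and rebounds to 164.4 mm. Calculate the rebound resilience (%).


Resilience = h_rebound / h_drop * 100
= 164.4 / 453 * 100
= 36.3%

36.3%


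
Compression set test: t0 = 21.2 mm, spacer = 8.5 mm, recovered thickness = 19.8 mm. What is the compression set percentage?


CS = (t0 - recovered) / (t0 - ts) * 100
= (21.2 - 19.8) / (21.2 - 8.5) * 100
= 1.4 / 12.7 * 100
= 11.0%

11.0%


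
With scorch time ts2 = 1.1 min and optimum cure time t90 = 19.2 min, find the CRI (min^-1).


CRI = 100 / (t90 - ts2)
= 100 / (19.2 - 1.1)
= 100 / 18.1
= 5.52 min^-1

5.52 min^-1


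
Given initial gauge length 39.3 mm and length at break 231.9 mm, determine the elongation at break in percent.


Elongation = (Lf - L0) / L0 * 100
= (231.9 - 39.3) / 39.3 * 100
= 192.6 / 39.3 * 100
= 490.1%

490.1%


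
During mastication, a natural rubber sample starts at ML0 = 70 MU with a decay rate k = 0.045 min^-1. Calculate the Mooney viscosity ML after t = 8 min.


ML = ML0 * exp(-k * t)
ML = 70 * exp(-0.045 * 8)
ML = 70 * 0.6977
ML = 48.84 MU

48.84 MU


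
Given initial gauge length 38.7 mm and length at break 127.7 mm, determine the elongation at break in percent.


Elongation = (Lf - L0) / L0 * 100
= (127.7 - 38.7) / 38.7 * 100
= 89.0 / 38.7 * 100
= 230.0%

230.0%


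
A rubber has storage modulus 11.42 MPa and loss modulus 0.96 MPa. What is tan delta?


tan delta = E'' / E'
= 0.96 / 11.42
= 0.0841

tan delta = 0.0841


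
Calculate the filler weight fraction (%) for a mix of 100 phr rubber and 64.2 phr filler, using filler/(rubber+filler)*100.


Filler % = filler / (rubber + filler) * 100
= 64.2 / (100 + 64.2) * 100
= 64.2 / 164.2 * 100
= 39.1%

39.1%


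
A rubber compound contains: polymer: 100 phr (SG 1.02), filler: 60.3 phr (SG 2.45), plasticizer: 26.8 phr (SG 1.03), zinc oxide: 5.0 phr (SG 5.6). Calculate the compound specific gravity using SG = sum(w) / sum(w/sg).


Sum of weights = 192.1
Volume contributions:
  polymer: 100/1.02 = 98.0392
  filler: 60.3/2.45 = 24.6122
  plasticizer: 26.8/1.03 = 26.0194
  zinc oxide: 5.0/5.6 = 0.8929
Sum of volumes = 149.5637
SG = 192.1 / 149.5637 = 1.284

SG = 1.284


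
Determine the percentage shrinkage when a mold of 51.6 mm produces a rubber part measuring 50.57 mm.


Shrinkage = (mold - part) / mold * 100
= (51.6 - 50.57) / 51.6 * 100
= 1.03 / 51.6 * 100
= 2.0%

2.0%


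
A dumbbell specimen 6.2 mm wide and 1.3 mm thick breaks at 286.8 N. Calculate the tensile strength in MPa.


Area = width * thickness = 6.2 * 1.3 = 8.06 mm^2
TS = force / area = 286.8 / 8.06 = 35.58 MPa

35.58 MPa


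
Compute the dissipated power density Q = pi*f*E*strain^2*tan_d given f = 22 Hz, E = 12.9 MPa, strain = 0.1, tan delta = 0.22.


Q = pi * f * E * strain^2 * tan_d
= pi * 22 * 12.9 * 0.1^2 * 0.22
= pi * 22 * 12.9 * 0.0100 * 0.22
= 1.9615

Q = 1.9615


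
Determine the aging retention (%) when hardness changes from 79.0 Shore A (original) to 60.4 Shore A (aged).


Retention = aged / original * 100
= 60.4 / 79.0 * 100
= 76.5%

76.5%


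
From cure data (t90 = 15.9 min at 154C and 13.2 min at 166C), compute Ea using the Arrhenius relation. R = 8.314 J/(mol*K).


T1 = 427.15 K, T2 = 439.15 K
1/T1 - 1/T2 = 6.3972e-05
ln(t1/t2) = ln(15.9/13.2) = 0.1861
Ea = 8.314 * 0.1861 / 6.3972e-05 = 24186.5411 J/mol
Ea = 24.19 kJ/mol

24.19 kJ/mol


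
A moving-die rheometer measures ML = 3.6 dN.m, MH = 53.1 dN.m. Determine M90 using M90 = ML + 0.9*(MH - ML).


M90 = ML + 0.9 * (MH - ML)
M90 = 3.6 + 0.9 * (53.1 - 3.6)
M90 = 3.6 + 0.9 * 49.5
M90 = 48.15 dN.m

48.15 dN.m


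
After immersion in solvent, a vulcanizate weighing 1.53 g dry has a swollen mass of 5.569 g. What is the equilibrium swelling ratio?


Q = W_swollen / W_dry
Q = 5.569 / 1.53
Q = 3.64

Q = 3.64


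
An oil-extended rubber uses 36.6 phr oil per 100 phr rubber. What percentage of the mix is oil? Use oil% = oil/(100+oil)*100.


Oil % = oil / (100 + oil) * 100
= 36.6 / (100 + 36.6) * 100
= 36.6 / 136.6 * 100
= 26.79%

26.79%


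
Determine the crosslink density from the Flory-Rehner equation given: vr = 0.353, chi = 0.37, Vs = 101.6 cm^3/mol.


ln(1 - vr) = ln(1 - 0.353) = -0.4354
Numerator = -((-0.4354) + 0.353 + 0.37 * 0.353^2) = 0.0363
Denominator = 101.6 * (0.353^(1/3) - 0.353/2) = 53.8721
nu = 0.0363 / 53.8721 = 6.7389e-04 mol/cm^3

6.7389e-04 mol/cm^3


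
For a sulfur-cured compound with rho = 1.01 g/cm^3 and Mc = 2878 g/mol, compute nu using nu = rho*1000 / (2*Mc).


nu = rho * 1000 / (2 * Mc)
nu = 1.01 * 1000 / (2 * 2878)
nu = 1010.0 / 5756
nu = 0.1755 mol/L

0.1755 mol/L


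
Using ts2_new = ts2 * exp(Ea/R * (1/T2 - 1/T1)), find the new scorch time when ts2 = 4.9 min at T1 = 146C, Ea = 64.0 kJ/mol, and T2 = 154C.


Convert temperatures: T1 = 146 + 273.15 = 419.15 K, T2 = 154 + 273.15 = 427.15 K
ts2_new = 4.9 * exp(64000 / 8.314 * (1/427.15 - 1/419.15))
1/T2 - 1/T1 = -4.4683e-05
ts2_new = 3.47 min

3.47 min


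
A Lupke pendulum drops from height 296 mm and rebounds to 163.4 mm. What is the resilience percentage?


Resilience = h_rebound / h_drop * 100
= 163.4 / 296 * 100
= 55.2%

55.2%


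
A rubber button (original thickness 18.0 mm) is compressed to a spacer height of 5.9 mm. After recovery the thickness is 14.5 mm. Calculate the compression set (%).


CS = (t0 - recovered) / (t0 - ts) * 100
= (18.0 - 14.5) / (18.0 - 5.9) * 100
= 3.5 / 12.1 * 100
= 28.9%

28.9%


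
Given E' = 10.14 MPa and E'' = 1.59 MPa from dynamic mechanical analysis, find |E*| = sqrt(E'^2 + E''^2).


|E*| = sqrt(E'^2 + E''^2)
= sqrt(10.14^2 + 1.59^2)
= sqrt(102.8196 + 2.5281)
= 10.264 MPa

10.264 MPa


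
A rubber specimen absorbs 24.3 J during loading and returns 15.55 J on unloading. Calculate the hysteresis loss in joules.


Hysteresis loss = loading - unloading
= 24.3 - 15.55
= 8.75 J

8.75 J


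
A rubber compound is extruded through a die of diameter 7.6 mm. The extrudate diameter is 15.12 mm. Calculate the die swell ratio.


Die swell ratio = D_extrudate / D_die
= 15.12 / 7.6
= 1.989

Die swell = 1.989


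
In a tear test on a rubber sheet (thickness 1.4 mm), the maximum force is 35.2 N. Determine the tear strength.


Tear strength = force / thickness
= 35.2 / 1.4
= 25.14 N/mm

25.14 N/mm


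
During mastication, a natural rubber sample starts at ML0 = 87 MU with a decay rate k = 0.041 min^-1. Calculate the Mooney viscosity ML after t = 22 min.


ML = ML0 * exp(-k * t)
ML = 87 * exp(-0.041 * 22)
ML = 87 * 0.4058
ML = 35.3 MU

35.3 MU


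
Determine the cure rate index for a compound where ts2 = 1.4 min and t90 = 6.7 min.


CRI = 100 / (t90 - ts2)
= 100 / (6.7 - 1.4)
= 100 / 5.3
= 18.87 min^-1

18.87 min^-1


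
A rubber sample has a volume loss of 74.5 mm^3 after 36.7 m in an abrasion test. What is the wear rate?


Rate = volume_loss / distance
= 74.5 / 36.7
= 2.03 mm^3/m

2.03 mm^3/m


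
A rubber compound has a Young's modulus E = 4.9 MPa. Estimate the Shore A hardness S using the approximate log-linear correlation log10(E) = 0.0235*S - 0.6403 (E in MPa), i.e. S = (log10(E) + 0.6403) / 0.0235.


log10(E) = 0.0235*S - 0.6403  =>  S = (log10(E) + 0.6403) / 0.0235
log10(4.9) = 0.690196
S = (0.690196 + 0.6403) / 0.0235 = 1.330496 / 0.0235
S = 56.6

Shore A = 56.6


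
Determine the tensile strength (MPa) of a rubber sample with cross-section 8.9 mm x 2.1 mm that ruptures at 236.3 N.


Area = width * thickness = 8.9 * 2.1 = 18.69 mm^2
TS = force / area = 236.3 / 18.69 = 12.64 MPa

12.64 MPa


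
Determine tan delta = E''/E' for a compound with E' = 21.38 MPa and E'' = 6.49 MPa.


tan delta = E'' / E'
= 6.49 / 21.38
= 0.3036

tan delta = 0.3036


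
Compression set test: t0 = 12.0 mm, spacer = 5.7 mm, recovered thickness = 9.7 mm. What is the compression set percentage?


CS = (t0 - recovered) / (t0 - ts) * 100
= (12.0 - 9.7) / (12.0 - 5.7) * 100
= 2.3 / 6.3 * 100
= 36.5%

36.5%


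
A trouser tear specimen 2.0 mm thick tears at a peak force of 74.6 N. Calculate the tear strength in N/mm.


Tear strength = force / thickness
= 74.6 / 2.0
= 37.3 N/mm

37.3 N/mm


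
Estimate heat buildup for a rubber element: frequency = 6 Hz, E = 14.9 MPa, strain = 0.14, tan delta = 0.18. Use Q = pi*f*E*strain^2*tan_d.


Q = pi * f * E * strain^2 * tan_d
= pi * 6 * 14.9 * 0.14^2 * 0.18
= pi * 6 * 14.9 * 0.0196 * 0.18
= 0.9909

Q = 0.9909


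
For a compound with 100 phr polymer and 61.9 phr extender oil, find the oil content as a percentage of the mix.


Oil % = oil / (100 + oil) * 100
= 61.9 / (100 + 61.9) * 100
= 61.9 / 161.9 * 100
= 38.23%

38.23%


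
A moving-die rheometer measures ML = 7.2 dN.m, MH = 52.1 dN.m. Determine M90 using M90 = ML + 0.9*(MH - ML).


M90 = ML + 0.9 * (MH - ML)
M90 = 7.2 + 0.9 * (52.1 - 7.2)
M90 = 7.2 + 0.9 * 44.9
M90 = 47.61 dN.m

47.61 dN.m


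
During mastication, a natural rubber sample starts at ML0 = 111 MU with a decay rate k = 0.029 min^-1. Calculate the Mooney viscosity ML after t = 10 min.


ML = ML0 * exp(-k * t)
ML = 111 * exp(-0.029 * 10)
ML = 111 * 0.7483
ML = 83.06 MU

83.06 MU


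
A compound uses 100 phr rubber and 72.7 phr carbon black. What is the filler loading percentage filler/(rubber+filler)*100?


Filler % = filler / (rubber + filler) * 100
= 72.7 / (100 + 72.7) * 100
= 72.7 / 172.7 * 100
= 42.1%

42.1%


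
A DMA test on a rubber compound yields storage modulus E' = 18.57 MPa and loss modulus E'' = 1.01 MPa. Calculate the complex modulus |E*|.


|E*| = sqrt(E'^2 + E''^2)
= sqrt(18.57^2 + 1.01^2)
= sqrt(344.8449 + 1.0201)
= 18.597 MPa

18.597 MPa


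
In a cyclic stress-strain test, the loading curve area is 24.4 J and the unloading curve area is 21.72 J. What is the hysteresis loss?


Hysteresis loss = loading - unloading
= 24.4 - 21.72
= 2.68 J

2.68 J


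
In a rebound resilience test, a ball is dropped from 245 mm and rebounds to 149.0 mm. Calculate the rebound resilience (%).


Resilience = h_rebound / h_drop * 100
= 149.0 / 245 * 100
= 60.8%

60.8%


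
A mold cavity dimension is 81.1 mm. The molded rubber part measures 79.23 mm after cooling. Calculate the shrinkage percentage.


Shrinkage = (mold - part) / mold * 100
= (81.1 - 79.23) / 81.1 * 100
= 1.87 / 81.1 * 100
= 2.31%

2.31%


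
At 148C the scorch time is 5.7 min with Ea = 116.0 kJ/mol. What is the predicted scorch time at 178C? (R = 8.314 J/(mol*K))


Convert temperatures: T1 = 148 + 273.15 = 421.15 K, T2 = 178 + 273.15 = 451.15 K
ts2_new = 5.7 * exp(116000 / 8.314 * (1/451.15 - 1/421.15))
1/T2 - 1/T1 = -1.5789e-04
ts2_new = 0.63 min

0.63 min


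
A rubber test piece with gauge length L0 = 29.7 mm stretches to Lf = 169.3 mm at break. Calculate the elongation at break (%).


Elongation = (Lf - L0) / L0 * 100
= (169.3 - 29.7) / 29.7 * 100
= 139.6 / 29.7 * 100
= 470.0%

470.0%


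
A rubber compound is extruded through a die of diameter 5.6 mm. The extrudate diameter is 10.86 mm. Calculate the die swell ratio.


Die swell ratio = D_extrudate / D_die
= 10.86 / 5.6
= 1.939

Die swell = 1.939


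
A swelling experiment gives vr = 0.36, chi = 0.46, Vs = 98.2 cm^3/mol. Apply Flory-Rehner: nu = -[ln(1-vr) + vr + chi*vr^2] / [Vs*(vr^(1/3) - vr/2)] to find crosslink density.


ln(1 - vr) = ln(1 - 0.36) = -0.4463
Numerator = -((-0.4463) + 0.36 + 0.46 * 0.36^2) = 0.0267
Denominator = 98.2 * (0.36^(1/3) - 0.36/2) = 52.1814
nu = 0.0267 / 52.1814 = 5.1112e-04 mol/cm^3

5.1112e-04 mol/cm^3


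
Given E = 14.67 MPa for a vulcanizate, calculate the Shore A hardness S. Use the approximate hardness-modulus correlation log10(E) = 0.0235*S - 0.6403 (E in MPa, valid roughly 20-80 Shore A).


log10(E) = 0.0235*S - 0.6403  =>  S = (log10(E) + 0.6403) / 0.0235
log10(14.67) = 1.166430
S = (1.166430 + 0.6403) / 0.0235 = 1.806730 / 0.0235
S = 76.9

Shore A = 76.9


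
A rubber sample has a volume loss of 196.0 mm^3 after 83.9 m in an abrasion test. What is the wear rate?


Rate = volume_loss / distance
= 196.0 / 83.9
= 2.336 mm^3/m

2.336 mm^3/m


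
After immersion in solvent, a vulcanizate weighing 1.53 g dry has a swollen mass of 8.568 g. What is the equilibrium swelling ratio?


Q = W_swollen / W_dry
Q = 8.568 / 1.53
Q = 5.6

Q = 5.6


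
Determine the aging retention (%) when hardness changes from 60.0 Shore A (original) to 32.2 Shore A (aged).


Retention = aged / original * 100
= 32.2 / 60.0 * 100
= 53.7%

53.7%


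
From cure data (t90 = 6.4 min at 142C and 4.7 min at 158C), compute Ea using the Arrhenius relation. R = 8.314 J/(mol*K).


T1 = 415.15 K, T2 = 431.15 K
1/T1 - 1/T2 = 8.9390e-05
ln(t1/t2) = ln(6.4/4.7) = 0.3087
Ea = 8.314 * 0.3087 / 8.9390e-05 = 28715.0789 J/mol
Ea = 28.72 kJ/mol

28.72 kJ/mol


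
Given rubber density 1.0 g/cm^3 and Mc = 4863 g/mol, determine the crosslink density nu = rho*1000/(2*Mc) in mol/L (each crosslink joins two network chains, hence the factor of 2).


nu = rho * 1000 / (2 * Mc)
nu = 1.0 * 1000 / (2 * 4863)
nu = 1000.0 / 9726
nu = 0.1028 mol/L

0.1028 mol/L


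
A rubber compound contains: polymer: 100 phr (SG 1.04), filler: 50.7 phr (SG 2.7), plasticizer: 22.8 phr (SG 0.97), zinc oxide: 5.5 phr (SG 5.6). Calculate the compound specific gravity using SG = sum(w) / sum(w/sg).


Sum of weights = 179.0
Volume contributions:
  polymer: 100/1.04 = 96.1538
  filler: 50.7/2.7 = 18.7778
  plasticizer: 22.8/0.97 = 23.5052
  zinc oxide: 5.5/5.6 = 0.9821
Sum of volumes = 139.4189
SG = 179.0 / 139.4189 = 1.284

SG = 1.284


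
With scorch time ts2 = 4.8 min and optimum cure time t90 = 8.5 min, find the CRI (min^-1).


CRI = 100 / (t90 - ts2)
= 100 / (8.5 - 4.8)
= 100 / 3.7
= 27.03 min^-1

27.03 min^-1


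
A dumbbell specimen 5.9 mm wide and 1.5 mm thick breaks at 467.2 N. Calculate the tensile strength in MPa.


Area = width * thickness = 5.9 * 1.5 = 8.85 mm^2
TS = force / area = 467.2 / 8.85 = 52.79 MPa

52.79 MPa


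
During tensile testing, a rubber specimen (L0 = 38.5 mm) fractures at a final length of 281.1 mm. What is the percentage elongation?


Elongation = (Lf - L0) / L0 * 100
= (281.1 - 38.5) / 38.5 * 100
= 242.6 / 38.5 * 100
= 630.1%

630.1%


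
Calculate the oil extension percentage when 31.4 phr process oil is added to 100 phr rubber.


Oil % = oil / (100 + oil) * 100
= 31.4 / (100 + 31.4) * 100
= 31.4 / 131.4 * 100
= 23.9%

23.9%


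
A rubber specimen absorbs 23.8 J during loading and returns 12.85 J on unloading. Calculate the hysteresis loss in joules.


Hysteresis loss = loading - unloading
= 23.8 - 12.85
= 10.95 J

10.95 J


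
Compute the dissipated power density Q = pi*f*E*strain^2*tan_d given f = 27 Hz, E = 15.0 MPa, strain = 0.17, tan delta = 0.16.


Q = pi * f * E * strain^2 * tan_d
= pi * 27 * 15.0 * 0.17^2 * 0.16
= pi * 27 * 15.0 * 0.0289 * 0.16
= 5.8833

Q = 5.8833


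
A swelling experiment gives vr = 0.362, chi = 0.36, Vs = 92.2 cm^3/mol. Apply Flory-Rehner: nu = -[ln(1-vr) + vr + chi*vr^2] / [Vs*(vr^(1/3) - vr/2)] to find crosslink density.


ln(1 - vr) = ln(1 - 0.362) = -0.4494
Numerator = -((-0.4494) + 0.362 + 0.36 * 0.362^2) = 0.0402
Denominator = 92.2 * (0.362^(1/3) - 0.362/2) = 49.0221
nu = 0.0402 / 49.0221 = 8.2088e-04 mol/cm^3

8.2088e-04 mol/cm^3


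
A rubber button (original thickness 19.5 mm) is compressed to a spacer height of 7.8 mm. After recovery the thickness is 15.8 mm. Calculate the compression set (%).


CS = (t0 - recovered) / (t0 - ts) * 100
= (19.5 - 15.8) / (19.5 - 7.8) * 100
= 3.7 / 11.7 * 100
= 31.6%

31.6%


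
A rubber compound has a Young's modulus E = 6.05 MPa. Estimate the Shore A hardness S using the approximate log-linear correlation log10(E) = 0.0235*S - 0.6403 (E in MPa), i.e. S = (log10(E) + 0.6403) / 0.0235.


log10(E) = 0.0235*S - 0.6403  =>  S = (log10(E) + 0.6403) / 0.0235
log10(6.05) = 0.781755
S = (0.781755 + 0.6403) / 0.0235 = 1.422055 / 0.0235
S = 60.5

Shore A = 60.5


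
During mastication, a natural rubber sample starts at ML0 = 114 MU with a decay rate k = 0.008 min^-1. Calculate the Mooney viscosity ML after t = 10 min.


ML = ML0 * exp(-k * t)
ML = 114 * exp(-0.008 * 10)
ML = 114 * 0.9231
ML = 105.24 MU

105.24 MU


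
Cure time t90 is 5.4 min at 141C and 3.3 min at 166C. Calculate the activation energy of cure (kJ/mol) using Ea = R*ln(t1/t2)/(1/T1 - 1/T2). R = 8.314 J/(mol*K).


T1 = 414.15 K, T2 = 439.15 K
1/T1 - 1/T2 = 1.3746e-04
ln(t1/t2) = ln(5.4/3.3) = 0.4925
Ea = 8.314 * 0.4925 / 1.3746e-04 = 29786.9518 J/mol
Ea = 29.79 kJ/mol

29.79 kJ/mol


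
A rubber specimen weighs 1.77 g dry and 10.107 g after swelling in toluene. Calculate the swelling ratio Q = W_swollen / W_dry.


Q = W_swollen / W_dry
Q = 10.107 / 1.77
Q = 5.71

Q = 5.71


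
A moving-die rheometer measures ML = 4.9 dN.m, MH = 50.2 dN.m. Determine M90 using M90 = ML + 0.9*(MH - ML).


M90 = ML + 0.9 * (MH - ML)
M90 = 4.9 + 0.9 * (50.2 - 4.9)
M90 = 4.9 + 0.9 * 45.3
M90 = 45.67 dN.m

45.67 dN.m


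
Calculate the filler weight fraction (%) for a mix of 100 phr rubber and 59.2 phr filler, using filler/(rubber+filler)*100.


Filler % = filler / (rubber + filler) * 100
= 59.2 / (100 + 59.2) * 100
= 59.2 / 159.2 * 100
= 37.19%

37.19%


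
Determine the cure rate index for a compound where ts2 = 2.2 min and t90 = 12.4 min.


CRI = 100 / (t90 - ts2)
= 100 / (12.4 - 2.2)
= 100 / 10.2
= 9.8 min^-1

9.8 min^-1


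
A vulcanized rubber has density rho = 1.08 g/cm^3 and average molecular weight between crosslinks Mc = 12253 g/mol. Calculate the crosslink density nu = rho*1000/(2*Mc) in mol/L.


nu = rho * 1000 / (2 * Mc)
nu = 1.08 * 1000 / (2 * 12253)
nu = 1080.0 / 24506
nu = 0.0441 mol/L

0.0441 mol/L


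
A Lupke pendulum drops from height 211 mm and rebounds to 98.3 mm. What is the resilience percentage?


Resilience = h_rebound / h_drop * 100
= 98.3 / 211 * 100
= 46.6%

46.6%


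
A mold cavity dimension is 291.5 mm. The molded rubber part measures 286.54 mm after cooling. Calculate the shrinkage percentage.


Shrinkage = (mold - part) / mold * 100
= (291.5 - 286.54) / 291.5 * 100
= 4.96 / 291.5 * 100
= 1.7%

1.7%


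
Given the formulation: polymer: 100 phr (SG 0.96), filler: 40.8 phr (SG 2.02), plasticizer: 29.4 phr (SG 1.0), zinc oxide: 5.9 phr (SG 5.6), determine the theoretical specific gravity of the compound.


Sum of weights = 176.1
Volume contributions:
  polymer: 100/0.96 = 104.1667
  filler: 40.8/2.02 = 20.1980
  plasticizer: 29.4/1.0 = 29.4000
  zinc oxide: 5.9/5.6 = 1.0536
Sum of volumes = 154.8183
SG = 176.1 / 154.8183 = 1.137

SG = 1.137


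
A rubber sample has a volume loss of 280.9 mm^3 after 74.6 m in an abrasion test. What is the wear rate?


Rate = volume_loss / distance
= 280.9 / 74.6
= 3.765 mm^3/m

3.765 mm^3/m


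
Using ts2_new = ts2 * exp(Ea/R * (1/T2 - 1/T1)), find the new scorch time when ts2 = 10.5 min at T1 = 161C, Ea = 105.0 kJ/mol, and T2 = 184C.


Convert temperatures: T1 = 161 + 273.15 = 434.15 K, T2 = 184 + 273.15 = 457.15 K
ts2_new = 10.5 * exp(105000 / 8.314 * (1/457.15 - 1/434.15))
1/T2 - 1/T1 = -1.1589e-04
ts2_new = 2.43 min

2.43 min


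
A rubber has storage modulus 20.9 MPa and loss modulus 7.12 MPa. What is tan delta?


tan delta = E'' / E'
= 7.12 / 20.9
= 0.3407

tan delta = 0.3407


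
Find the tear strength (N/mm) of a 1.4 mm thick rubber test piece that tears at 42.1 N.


Tear strength = force / thickness
= 42.1 / 1.4
= 30.07 N/mm

30.07 N/mm


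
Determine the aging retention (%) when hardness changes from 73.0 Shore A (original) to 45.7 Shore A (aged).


Retention = aged / original * 100
= 45.7 / 73.0 * 100
= 62.6%

62.6%


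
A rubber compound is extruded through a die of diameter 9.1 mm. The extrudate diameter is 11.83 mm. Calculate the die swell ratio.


Die swell ratio = D_extrudate / D_die
= 11.83 / 9.1
= 1.3

Die swell = 1.3


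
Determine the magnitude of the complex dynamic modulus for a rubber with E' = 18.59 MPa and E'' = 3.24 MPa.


|E*| = sqrt(E'^2 + E''^2)
= sqrt(18.59^2 + 3.24^2)
= sqrt(345.5881 + 10.4976)
= 18.87 MPa

18.87 MPa


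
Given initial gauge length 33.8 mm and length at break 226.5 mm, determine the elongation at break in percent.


Elongation = (Lf - L0) / L0 * 100
= (226.5 - 33.8) / 33.8 * 100
= 192.7 / 33.8 * 100
= 570.1%

570.1%


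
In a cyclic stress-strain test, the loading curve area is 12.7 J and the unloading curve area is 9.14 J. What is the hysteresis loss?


Hysteresis loss = loading - unloading
= 12.7 - 9.14
= 3.56 J

3.56 J


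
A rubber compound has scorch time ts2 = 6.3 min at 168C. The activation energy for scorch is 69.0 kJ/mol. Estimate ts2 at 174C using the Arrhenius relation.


Convert temperatures: T1 = 168 + 273.15 = 441.15 K, T2 = 174 + 273.15 = 447.15 K
ts2_new = 6.3 * exp(69000 / 8.314 * (1/447.15 - 1/441.15))
1/T2 - 1/T1 = -3.0417e-05
ts2_new = 4.89 min

4.89 min


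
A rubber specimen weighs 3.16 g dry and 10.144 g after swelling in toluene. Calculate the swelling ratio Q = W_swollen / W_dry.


Q = W_swollen / W_dry
Q = 10.144 / 3.16
Q = 3.21

Q = 3.21


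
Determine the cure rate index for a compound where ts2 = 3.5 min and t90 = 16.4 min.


CRI = 100 / (t90 - ts2)
= 100 / (16.4 - 3.5)
= 100 / 12.9
= 7.75 min^-1

7.75 min^-1


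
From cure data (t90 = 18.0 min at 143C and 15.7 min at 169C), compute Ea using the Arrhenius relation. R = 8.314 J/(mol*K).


T1 = 416.15 K, T2 = 442.15 K
1/T1 - 1/T2 = 1.4130e-04
ln(t1/t2) = ln(18.0/15.7) = 0.1367
Ea = 8.314 * 0.1367 / 1.4130e-04 = 8043.7730 J/mol
Ea = 8.04 kJ/mol

8.04 kJ/mol


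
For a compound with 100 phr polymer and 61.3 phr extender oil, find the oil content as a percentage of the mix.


Oil % = oil / (100 + oil) * 100
= 61.3 / (100 + 61.3) * 100
= 61.3 / 161.3 * 100
= 38.0%

38.0%


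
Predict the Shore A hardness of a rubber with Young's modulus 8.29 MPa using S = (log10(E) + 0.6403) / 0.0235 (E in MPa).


log10(E) = 0.0235*S - 0.6403  =>  S = (log10(E) + 0.6403) / 0.0235
log10(8.29) = 0.918555
S = (0.918555 + 0.6403) / 0.0235 = 1.558855 / 0.0235
S = 66.3

Shore A = 66.3


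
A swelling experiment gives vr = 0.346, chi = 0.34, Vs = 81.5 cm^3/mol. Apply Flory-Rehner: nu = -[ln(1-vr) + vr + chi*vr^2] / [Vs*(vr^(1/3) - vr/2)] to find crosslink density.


ln(1 - vr) = ln(1 - 0.346) = -0.4246
Numerator = -((-0.4246) + 0.346 + 0.34 * 0.346^2) = 0.0379
Denominator = 81.5 * (0.346^(1/3) - 0.346/2) = 43.1163
nu = 0.0379 / 43.1163 = 8.8005e-04 mol/cm^3

8.8005e-04 mol/cm^3


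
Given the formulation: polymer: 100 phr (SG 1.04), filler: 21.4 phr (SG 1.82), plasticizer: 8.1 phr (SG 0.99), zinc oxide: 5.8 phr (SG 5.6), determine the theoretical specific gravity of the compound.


Sum of weights = 135.3
Volume contributions:
  polymer: 100/1.04 = 96.1538
  filler: 21.4/1.82 = 11.7582
  plasticizer: 8.1/0.99 = 8.1818
  zinc oxide: 5.8/5.6 = 1.0357
Sum of volumes = 117.1296
SG = 135.3 / 117.1296 = 1.155

SG = 1.155


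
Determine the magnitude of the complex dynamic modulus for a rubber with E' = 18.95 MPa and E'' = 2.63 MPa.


|E*| = sqrt(E'^2 + E''^2)
= sqrt(18.95^2 + 2.63^2)
= sqrt(359.1025 + 6.9169)
= 19.132 MPa

19.132 MPa


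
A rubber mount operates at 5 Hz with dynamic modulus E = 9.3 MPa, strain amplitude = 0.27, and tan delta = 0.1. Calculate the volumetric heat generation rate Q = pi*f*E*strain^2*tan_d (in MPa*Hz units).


Q = pi * f * E * strain^2 * tan_d
= pi * 5 * 9.3 * 0.27^2 * 0.1
= pi * 5 * 9.3 * 0.0729 * 0.1
= 1.0650

Q = 1.0650


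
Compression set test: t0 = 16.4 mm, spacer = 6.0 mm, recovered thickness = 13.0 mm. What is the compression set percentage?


CS = (t0 - recovered) / (t0 - ts) * 100
= (16.4 - 13.0) / (16.4 - 6.0) * 100
= 3.4 / 10.4 * 100
= 32.7%

32.7%


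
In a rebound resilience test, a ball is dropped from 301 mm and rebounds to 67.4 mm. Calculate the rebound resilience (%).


Resilience = h_rebound / h_drop * 100
= 67.4 / 301 * 100
= 22.4%

22.4%


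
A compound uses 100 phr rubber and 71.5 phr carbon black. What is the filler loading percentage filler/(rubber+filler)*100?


Filler % = filler / (rubber + filler) * 100
= 71.5 / (100 + 71.5) * 100
= 71.5 / 171.5 * 100
= 41.69%

41.69%


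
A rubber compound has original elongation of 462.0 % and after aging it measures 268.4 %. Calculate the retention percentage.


Retention = aged / original * 100
= 268.4 / 462.0 * 100
= 58.1%

58.1%


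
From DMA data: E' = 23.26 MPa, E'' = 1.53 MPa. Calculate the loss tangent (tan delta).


tan delta = E'' / E'
= 1.53 / 23.26
= 0.0658

tan delta = 0.0658


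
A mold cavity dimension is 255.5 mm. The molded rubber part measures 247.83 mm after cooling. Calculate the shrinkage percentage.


Shrinkage = (mold - part) / mold * 100
= (255.5 - 247.83) / 255.5 * 100
= 7.67 / 255.5 * 100
= 3.0%

3.0%


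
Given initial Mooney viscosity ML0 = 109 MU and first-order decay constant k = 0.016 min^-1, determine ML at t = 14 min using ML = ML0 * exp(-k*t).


ML = ML0 * exp(-k * t)
ML = 109 * exp(-0.016 * 14)
ML = 109 * 0.7993
ML = 87.13 MU

87.13 MU


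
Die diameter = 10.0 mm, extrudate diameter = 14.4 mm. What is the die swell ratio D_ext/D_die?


Die swell ratio = D_extrudate / D_die
= 14.4 / 10.0
= 1.44

Die swell = 1.44


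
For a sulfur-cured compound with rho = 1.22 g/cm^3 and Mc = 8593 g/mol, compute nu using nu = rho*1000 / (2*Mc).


nu = rho * 1000 / (2 * Mc)
nu = 1.22 * 1000 / (2 * 8593)
nu = 1220.0 / 17186
nu = 0.0710 mol/L

0.0710 mol/L


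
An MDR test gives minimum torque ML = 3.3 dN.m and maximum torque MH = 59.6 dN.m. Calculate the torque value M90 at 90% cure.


M90 = ML + 0.9 * (MH - ML)
M90 = 3.3 + 0.9 * (59.6 - 3.3)
M90 = 3.3 + 0.9 * 56.3
M90 = 53.97 dN.m

53.97 dN.m


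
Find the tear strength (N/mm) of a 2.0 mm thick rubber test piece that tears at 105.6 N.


Tear strength = force / thickness
= 105.6 / 2.0
= 52.8 N/mm

52.8 N/mm


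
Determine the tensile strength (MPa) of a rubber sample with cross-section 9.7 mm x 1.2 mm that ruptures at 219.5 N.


Area = width * thickness = 9.7 * 1.2 = 11.64 mm^2
TS = force / area = 219.5 / 11.64 = 18.86 MPa

18.86 MPa


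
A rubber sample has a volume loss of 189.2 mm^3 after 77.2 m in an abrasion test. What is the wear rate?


Rate = volume_loss / distance
= 189.2 / 77.2
= 2.451 mm^3/m

2.451 mm^3/m


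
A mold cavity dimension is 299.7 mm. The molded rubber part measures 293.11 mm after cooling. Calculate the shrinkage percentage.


Shrinkage = (mold - part) / mold * 100
= (299.7 - 293.11) / 299.7 * 100
= 6.59 / 299.7 * 100
= 2.2%

2.2%


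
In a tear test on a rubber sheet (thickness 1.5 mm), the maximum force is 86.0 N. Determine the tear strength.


Tear strength = force / thickness
= 86.0 / 1.5
= 57.33 N/mm

57.33 N/mm


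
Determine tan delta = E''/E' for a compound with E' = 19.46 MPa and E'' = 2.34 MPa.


tan delta = E'' / E'
= 2.34 / 19.46
= 0.1202

tan delta = 0.1202


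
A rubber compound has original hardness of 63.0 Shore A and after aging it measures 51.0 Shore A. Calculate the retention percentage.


Retention = aged / original * 100
= 51.0 / 63.0 * 100
= 81.0%

81.0%


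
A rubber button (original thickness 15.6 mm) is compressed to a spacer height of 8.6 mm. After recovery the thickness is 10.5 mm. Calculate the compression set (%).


CS = (t0 - recovered) / (t0 - ts) * 100
= (15.6 - 10.5) / (15.6 - 8.6) * 100
= 5.1 / 7.0 * 100
= 72.9%

72.9%


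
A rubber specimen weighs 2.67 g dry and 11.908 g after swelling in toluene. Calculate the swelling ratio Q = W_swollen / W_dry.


Q = W_swollen / W_dry
Q = 11.908 / 2.67
Q = 4.46

Q = 4.46


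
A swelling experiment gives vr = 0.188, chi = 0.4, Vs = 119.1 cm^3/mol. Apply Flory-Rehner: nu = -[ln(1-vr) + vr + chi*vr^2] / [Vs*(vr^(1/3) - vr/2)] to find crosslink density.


ln(1 - vr) = ln(1 - 0.188) = -0.2083
Numerator = -((-0.2083) + 0.188 + 0.4 * 0.188^2) = 0.0061
Denominator = 119.1 * (0.188^(1/3) - 0.188/2) = 57.0329
nu = 0.0061 / 57.0329 = 1.0726e-04 mol/cm^3

1.0726e-04 mol/cm^3
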